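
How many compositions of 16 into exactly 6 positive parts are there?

By stars and bars with positive parts, the count is C(15,5) = 3003.

3003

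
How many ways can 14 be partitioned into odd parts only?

22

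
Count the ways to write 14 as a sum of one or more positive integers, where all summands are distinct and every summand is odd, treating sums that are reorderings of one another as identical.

3

Listing the qualifying partitions of 14:
13 + 1
11 + 3
9 + 5
Counting gives 3.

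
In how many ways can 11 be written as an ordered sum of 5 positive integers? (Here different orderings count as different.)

Equivalently, choose which 4 of the 10 gaps become plus signs: C(10,4) = 210.

210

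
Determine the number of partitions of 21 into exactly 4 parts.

Systematic enumeration (by largest part, then next-largest, …) yields 72.

72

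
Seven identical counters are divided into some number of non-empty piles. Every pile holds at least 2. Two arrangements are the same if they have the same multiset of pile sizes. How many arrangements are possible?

They are:
7
5,2
4,3
3,2,2

4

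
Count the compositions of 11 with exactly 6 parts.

252

A composition of 11 into 6 positive parts is chosen by placing 5 dividers among the 10 gaps between 11 units: C(10,5) = 252.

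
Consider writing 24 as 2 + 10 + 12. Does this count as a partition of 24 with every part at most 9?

No

The parts sum to 24, and the condition 'no summand exceeds 9' is violated.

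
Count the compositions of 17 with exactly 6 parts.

By stars and bars with positive parts, the count is C(16,5) = 4368.

4368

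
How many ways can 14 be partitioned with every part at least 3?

The partitions of 14 that satisfy the conditions:
14
3, 11
4, 10
5, 9
6, 8
3, 3, 8
7, 7
3, 4, 7
3, 5, 6
4, 4, 6
4, 5, 5
3, 3, 3, 5
3, 3, 4, 4
Counting gives 13.

13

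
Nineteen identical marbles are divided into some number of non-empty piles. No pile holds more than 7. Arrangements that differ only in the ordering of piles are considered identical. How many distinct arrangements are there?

Enumerating by decreasing first part gives 300 partitions in all.

300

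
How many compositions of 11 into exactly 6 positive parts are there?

252

By stars and bars with positive parts, the count is C(10,5) = 252.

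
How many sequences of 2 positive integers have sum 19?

By stars and bars with positive parts, the count is C(18,1) = 18.

18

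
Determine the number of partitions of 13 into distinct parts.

18

Enumerating:
13
1+12
2+11
3+10
1+2+10
4+9
1+3+9
5+8
1+4+8
2+3+8
6+7
1+5+7
2+4+7
1+2+3+7
2+5+6
3+4+6
1+2+4+6
1+3+4+5
Counting gives 18.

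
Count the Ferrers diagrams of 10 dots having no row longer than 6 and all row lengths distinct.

5

They are:
4+6
1+3+6
1+4+5
2+3+5
1+2+3+4
That's 5 in total.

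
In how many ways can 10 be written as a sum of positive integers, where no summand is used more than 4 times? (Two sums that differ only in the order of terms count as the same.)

34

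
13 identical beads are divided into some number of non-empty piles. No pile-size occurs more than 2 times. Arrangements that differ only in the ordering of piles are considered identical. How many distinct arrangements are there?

44

A partial list (first 12 by largest part):
13
12,1
11,2
11,1,1
10,3
10,2,1
9,4
9,3,1
9,2,2
9,2,1,1
8,5
8,4,1
…and 32 more, for 44 total.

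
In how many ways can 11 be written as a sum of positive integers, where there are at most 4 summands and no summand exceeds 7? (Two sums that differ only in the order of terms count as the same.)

Enumerating:
4, 7
1, 3, 7
2, 2, 7
1, 1, 2, 7
5, 6
1, 4, 6
2, 3, 6
1, 1, 3, 6
1, 2, 2, 6
1, 5, 5
2, 4, 5
1, 1, 4, 5
3, 3, 5
1, 2, 3, 5
2, 2, 2, 5
3, 4, 4
1, 2, 4, 4
1, 3, 3, 4
2, 2, 3, 4
2, 3, 3, 3

20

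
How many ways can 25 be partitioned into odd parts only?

142

Enumerating by decreasing first part gives 142 partitions in all.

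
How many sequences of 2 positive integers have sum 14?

By stars and bars with positive parts, the count is C(13,1) = 13.

13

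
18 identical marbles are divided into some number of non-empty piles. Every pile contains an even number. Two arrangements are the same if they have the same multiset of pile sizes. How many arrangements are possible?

30

A partial list (first 12 by largest part):
18
16 + 2
14 + 4
14 + 2 + 2
12 + 6
12 + 4 + 2
12 + 2 + 2 + 2
10 + 8
10 + 6 + 2
10 + 4 + 4
10 + 4 + 2 + 2
10 + 2 + 2 + 2 + 2
…and 18 more, for 30 total.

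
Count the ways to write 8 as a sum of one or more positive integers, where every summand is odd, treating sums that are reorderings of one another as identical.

6

They are:
7 + 1
5 + 3
5 + 1 + 1 + 1
3 + 3 + 1 + 1
3 + 1 + 1 + 1 + 1 + 1
1 + 1 + 1 + 1 + 1 + 1 + 1 + 1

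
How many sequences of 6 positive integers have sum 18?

6188

A composition of 18 into 6 positive parts is chosen by placing 5 dividers among the 17 gaps between 18 units: C(17,5) = 6188.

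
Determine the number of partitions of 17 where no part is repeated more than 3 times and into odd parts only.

Listing the qualifying partitions of 17:
17
15 + 1 + 1
13 + 3 + 1
11 + 5 + 1
11 + 3 + 3
11 + 3 + 1 + 1 + 1
9 + 7 + 1
9 + 5 + 3
9 + 5 + 1 + 1 + 1
9 + 3 + 3 + 1 + 1
7 + 7 + 3
7 + 7 + 1 + 1 + 1
7 + 5 + 5
7 + 5 + 3 + 1 + 1
7 + 3 + 3 + 3 + 1
5 + 5 + 5 + 1 + 1
5 + 5 + 3 + 3 + 1
5 + 3 + 3 + 3 + 1 + 1 + 1
Counting gives 18.

18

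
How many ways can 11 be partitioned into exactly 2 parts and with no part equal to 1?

They are:
9, 2
8, 3
7, 4
6, 5

4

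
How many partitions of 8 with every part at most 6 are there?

20

Enumerating:
6+2
6+1+1
5+3
5+2+1
5+1+1+1
4+4
4+3+1
4+2+2
4+2+1+1
4+1+1+1+1
3+3+2
3+3+1+1
3+2+2+1
3+2+1+1+1
3+1+1+1+1+1
2+2+2+2
2+2+2+1+1
2+2+1+1+1+1
2+1+1+1+1+1+1
1+1+1+1+1+1+1+1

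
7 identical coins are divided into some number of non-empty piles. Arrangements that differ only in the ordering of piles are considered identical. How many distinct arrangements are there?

15

Listing the qualifying partitions of 7:
7
6,1
5,2
5,1,1
4,3
4,2,1
4,1,1,1
3,3,1
3,2,2
3,2,1,1
3,1,1,1,1
2,2,2,1
2,2,1,1,1
2,1,1,1,1,1
1,1,1,1,1,1,1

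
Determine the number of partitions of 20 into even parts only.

42

A partial list (first 12 by largest part):
20
18+2
16+4
16+2+2
14+6
14+4+2
14+2+2+2
12+8
12+6+2
12+4+4
12+4+2+2
12+2+2+2+2
…and 30 more, for 42 total.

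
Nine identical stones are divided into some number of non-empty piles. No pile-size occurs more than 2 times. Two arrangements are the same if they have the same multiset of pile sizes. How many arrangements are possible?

Enumerating:
9
8, 1
7, 2
7, 1, 1
6, 3
6, 2, 1
5, 4
5, 3, 1
5, 2, 2
5, 2, 1, 1
4, 4, 1
4, 3, 2
4, 3, 1, 1
4, 2, 2, 1
3, 3, 2, 1
3, 2, 2, 1, 1

16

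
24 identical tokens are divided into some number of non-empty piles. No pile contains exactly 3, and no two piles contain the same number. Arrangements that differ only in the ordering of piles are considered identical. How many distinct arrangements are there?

75

Counting exhaustively, 75 partitions satisfy the conditions.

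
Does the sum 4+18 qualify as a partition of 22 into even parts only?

The parts sum to 22, and the condition 'every summand is even' holds.

Yes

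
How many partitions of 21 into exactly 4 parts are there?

Enumerating by decreasing first part gives 72 partitions in all.

72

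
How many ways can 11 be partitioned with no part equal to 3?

A partial list (first 12 by largest part):
11
10 + 1
9 + 2
9 + 1 + 1
8 + 2 + 1
8 + 1 + 1 + 1
7 + 4
7 + 2 + 2
7 + 2 + 1 + 1
7 + 1 + 1 + 1 + 1
6 + 5
6 + 4 + 1
…and 22 more, for 34 total.

34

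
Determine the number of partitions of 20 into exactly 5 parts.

84

Counting exhaustively, 84 partitions satisfy the conditions.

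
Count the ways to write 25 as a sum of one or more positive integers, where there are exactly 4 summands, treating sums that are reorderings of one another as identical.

120

Enumerating by decreasing first part gives 120 partitions in all.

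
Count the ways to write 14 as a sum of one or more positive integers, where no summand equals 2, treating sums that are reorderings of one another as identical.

A partial list (first 12 by largest part):
14
13+1
12+1+1
11+3
11+1+1+1
10+4
10+3+1
10+1+1+1+1
9+5
9+4+1
9+3+1+1
9+1+1+1+1+1
…and 46 more, for 58 total.

58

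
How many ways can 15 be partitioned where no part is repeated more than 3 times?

105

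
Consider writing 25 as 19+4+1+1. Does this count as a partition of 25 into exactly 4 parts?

Yes

The parts sum to 25, and the condition 'there are exactly 4 summands' holds.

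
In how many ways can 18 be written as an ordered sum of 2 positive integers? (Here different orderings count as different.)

Equivalently, choose which 1 of the 17 gaps become plus signs: C(17,1) = 17.

17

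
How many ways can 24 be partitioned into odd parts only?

122

Counting exhaustively, 122 partitions satisfy the conditions.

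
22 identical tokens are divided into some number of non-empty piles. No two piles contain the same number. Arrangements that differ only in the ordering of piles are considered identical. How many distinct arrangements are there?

Enumerating by decreasing first part gives 89 partitions in all.

89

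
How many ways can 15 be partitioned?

Counting exhaustively, 176 partitions satisfy the conditions.

176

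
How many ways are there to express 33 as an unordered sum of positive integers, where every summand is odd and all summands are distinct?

25

Enumerating:
33
1,3,29
1,5,27
1,7,25
3,5,25
1,9,23
3,7,23
1,11,21
3,9,21
5,7,21
1,13,19
3,11,19
5,9,19
1,15,17
3,13,17
5,11,17
7,9,17
1,3,5,7,17
5,13,15
7,11,15
1,3,5,9,15
9,11,13
1,3,5,11,13
1,3,7,9,13
1,5,7,9,11
That's 25 in total.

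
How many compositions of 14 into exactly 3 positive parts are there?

78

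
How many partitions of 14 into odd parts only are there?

Enumerating:
1,13
3,11
1,1,1,11
5,9
1,1,3,9
1,1,1,1,1,9
7,7
1,1,5,7
1,3,3,7
1,1,1,1,3,7
1,1,1,1,1,1,1,7
1,3,5,5
1,1,1,1,5,5
3,3,3,5
1,1,1,3,3,5
1,1,1,1,1,1,3,5
1,1,1,1,1,1,1,1,1,5
1,1,3,3,3,3
1,1,1,1,1,3,3,3
1,1,1,1,1,1,1,1,3,3
1,1,1,1,1,1,1,1,1,1,1,3
1,1,1,1,1,1,1,1,1,1,1,1,1,1
Counting gives 22.

22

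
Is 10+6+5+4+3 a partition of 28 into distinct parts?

Yes

The parts sum to 28, and the condition 'all summands are distinct' holds.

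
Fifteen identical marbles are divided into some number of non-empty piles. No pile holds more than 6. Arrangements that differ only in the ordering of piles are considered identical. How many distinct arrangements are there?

110

Enumerating by decreasing first part gives 110 partitions in all.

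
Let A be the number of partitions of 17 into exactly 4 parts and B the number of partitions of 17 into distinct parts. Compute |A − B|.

Partitions of 17 into exactly 4 parts: 39.
Partitions of 17 into distinct parts: 38.
|39 − 38| = 1.

1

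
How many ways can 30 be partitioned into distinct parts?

A full systematic count gives 296.

296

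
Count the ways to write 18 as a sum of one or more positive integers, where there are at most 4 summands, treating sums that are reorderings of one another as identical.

84

A full systematic count gives 84.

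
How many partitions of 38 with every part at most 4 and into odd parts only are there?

The partitions of 38 that satisfy the conditions:
3,3,3,3,3,3,3,3,3,3,3,3,1,1
3,3,3,3,3,3,3,3,3,3,3,1,1,1,1,1
3,3,3,3,3,3,3,3,3,3,1,1,1,1,1,1,1,1
3,3,3,3,3,3,3,3,3,1,1,1,1,1,1,1,1,1,1,1
3,3,3,3,3,3,3,3,1,1,1,1,1,1,1,1,1,1,1,1,1,1
3,3,3,3,3,3,3,1,1,1,1,1,1,1,1,1,1,1,1,1,1,1,1,1
3,3,3,3,3,3,1,1,1,1,1,1,1,1,1,1,1,1,1,1,1,1,1,1,1,1
3,3,3,3,3,1,1,1,1,1,1,1,1,1,1,1,1,1,1,1,1,1,1,1,1,1,1,1
3,3,3,3,1,1,1,1,1,1,1,1,1,1,1,1,1,1,1,1,1,1,1,1,1,1,1,1,1,1
3,3,3,1,1,1,1,1,1,1,1,1,1,1,1,1,1,1,1,1,1,1,1,1,1,1,1,1,1,1,1,1
3,3,1,1,1,1,1,1,1,1,1,1,1,1,1,1,1,1,1,1,1,1,1,1,1,1,1,1,1,1,1,1,1,1
3,1,1,1,1,1,1,1,1,1,1,1,1,1,1,1,1,1,1,1,1,1,1,1,1,1,1,1,1,1,1,1,1,1,1,1
1,1,1,1,1,1,1,1,1,1,1,1,1,1,1,1,1,1,1,1,1,1,1,1,1,1,1,1,1,1,1,1,1,1,1,1,1,1
That's 13 in total.

13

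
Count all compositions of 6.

32

There are 5 gaps and each independently is a cut or not, giving 2^5 = 32.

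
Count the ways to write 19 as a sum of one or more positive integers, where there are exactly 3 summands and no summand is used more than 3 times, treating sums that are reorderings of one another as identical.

A partial list (first 12 by largest part):
17,1,1
16,2,1
15,3,1
15,2,2
14,4,1
14,3,2
13,5,1
13,4,2
13,3,3
12,6,1
12,5,2
12,4,3
…and 18 more, for 30 total.

30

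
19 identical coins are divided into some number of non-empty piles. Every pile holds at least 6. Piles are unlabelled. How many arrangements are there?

Enumerating:
19
13+6
12+7
11+8
10+9
7+6+6
That's 6 in total.

6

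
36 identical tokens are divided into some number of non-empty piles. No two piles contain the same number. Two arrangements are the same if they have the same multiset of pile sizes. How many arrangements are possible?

A full systematic count gives 668.

668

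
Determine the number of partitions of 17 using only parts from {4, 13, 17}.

The partitions of 17 that satisfy the conditions:
17
13 + 4
That's 2 in total.

2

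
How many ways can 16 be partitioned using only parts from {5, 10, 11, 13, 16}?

2

They are:
16
11 + 5
Counting gives 2.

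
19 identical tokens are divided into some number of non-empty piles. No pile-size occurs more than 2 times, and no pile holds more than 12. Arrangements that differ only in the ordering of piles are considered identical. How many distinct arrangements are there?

141

A full systematic count gives 141.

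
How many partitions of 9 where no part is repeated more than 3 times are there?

Enumerating:
9
1, 8
2, 7
1, 1, 7
3, 6
1, 2, 6
1, 1, 1, 6
4, 5
1, 3, 5
2, 2, 5
1, 1, 2, 5
1, 4, 4
2, 3, 4
1, 1, 3, 4
1, 2, 2, 4
1, 1, 1, 2, 4
3, 3, 3
1, 2, 3, 3
1, 1, 1, 3, 3
2, 2, 2, 3
1, 1, 2, 2, 3
1, 1, 1, 2, 2, 2

22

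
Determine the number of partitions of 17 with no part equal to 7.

Counting exhaustively, 255 partitions satisfy the conditions.

255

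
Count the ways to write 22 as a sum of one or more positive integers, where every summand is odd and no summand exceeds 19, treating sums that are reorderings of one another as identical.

A full systematic count gives 88.

88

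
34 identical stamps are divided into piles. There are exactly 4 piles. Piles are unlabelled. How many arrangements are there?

Direct enumeration gives 297 partitions.

297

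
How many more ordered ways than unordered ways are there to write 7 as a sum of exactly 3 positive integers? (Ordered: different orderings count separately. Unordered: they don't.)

Ordered (compositions into 3 parts): C(6,2) = 15.
Unordered (partitions into 3 parts): 4.
Difference: 15 − 4 = 11.

11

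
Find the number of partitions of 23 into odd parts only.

104

Enumerating by decreasing first part gives 104 partitions in all.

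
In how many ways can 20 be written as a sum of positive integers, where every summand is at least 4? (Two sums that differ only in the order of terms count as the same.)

24

Listing the qualifying partitions of 20:
20
16, 4
15, 5
14, 6
13, 7
12, 8
12, 4, 4
11, 9
11, 5, 4
10, 10
10, 6, 4
10, 5, 5
9, 7, 4
9, 6, 5
8, 8, 4
8, 7, 5
8, 6, 6
8, 4, 4, 4
7, 7, 6
7, 5, 4, 4
6, 6, 4, 4
6, 5, 5, 4
5, 5, 5, 5
4, 4, 4, 4, 4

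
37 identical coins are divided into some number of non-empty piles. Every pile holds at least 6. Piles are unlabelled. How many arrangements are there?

107

Counting exhaustively, 107 partitions satisfy the conditions.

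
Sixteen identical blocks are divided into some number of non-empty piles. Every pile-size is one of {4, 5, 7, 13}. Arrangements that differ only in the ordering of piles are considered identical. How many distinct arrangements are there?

Listing the qualifying partitions of 16:
7 + 5 + 4
4 + 4 + 4 + 4

2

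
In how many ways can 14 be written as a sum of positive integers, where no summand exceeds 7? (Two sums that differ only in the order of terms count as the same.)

A full systematic count gives 105.

105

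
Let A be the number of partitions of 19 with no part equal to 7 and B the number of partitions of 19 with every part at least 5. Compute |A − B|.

Partitions of 19 with no part equal to 7: 413.
Partitions of 19 with every part at least 5: 10.
|413 − 10| = 403.

403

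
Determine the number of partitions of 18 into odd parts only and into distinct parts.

Listing the qualifying partitions of 18:
17+1
15+3
13+5
11+7
9+5+3+1
That's 5 in total.

5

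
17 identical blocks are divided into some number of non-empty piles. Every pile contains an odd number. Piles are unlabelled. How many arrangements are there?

There are too many to list fully; the first 12 (by largest part) are:
17
15,1,1
13,3,1
13,1,1,1,1
11,5,1
11,3,3
11,3,1,1,1
11,1,1,1,1,1,1
9,7,1
9,5,3
9,5,1,1,1
9,3,3,1,1
…and 26 more, for 38 total.

38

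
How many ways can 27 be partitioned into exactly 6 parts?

331

Enumerating by decreasing first part gives 331 partitions in all.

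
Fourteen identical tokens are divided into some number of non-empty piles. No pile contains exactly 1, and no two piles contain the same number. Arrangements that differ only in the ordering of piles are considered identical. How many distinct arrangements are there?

Enumerating:
14
12+2
11+3
10+4
9+5
9+3+2
8+6
8+4+2
7+5+2
7+4+3
6+5+3
5+4+3+2
Counting gives 12.

12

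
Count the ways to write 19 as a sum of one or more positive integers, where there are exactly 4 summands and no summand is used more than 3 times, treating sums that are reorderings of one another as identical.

There are too many to list fully; the first 12 (by largest part) are:
16,1,1,1
15,2,1,1
14,3,1,1
14,2,2,1
13,4,1,1
13,3,2,1
13,2,2,2
12,5,1,1
12,4,2,1
12,3,3,1
12,3,2,2
11,6,1,1
…and 42 more, for 54 total.

54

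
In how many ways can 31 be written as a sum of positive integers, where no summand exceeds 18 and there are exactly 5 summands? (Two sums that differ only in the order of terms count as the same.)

374

Direct enumeration gives 374 partitions.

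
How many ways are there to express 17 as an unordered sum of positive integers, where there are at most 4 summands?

Counting exhaustively, 72 partitions satisfy the conditions.

72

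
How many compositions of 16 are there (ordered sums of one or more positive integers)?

Each of the 15 gaps between 16 units is either a break or not: 2^15 = 32768.

32768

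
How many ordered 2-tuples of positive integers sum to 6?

Place 1 bars in the 5 internal gaps of a row of 6 dots: C(5,1) = 5.

5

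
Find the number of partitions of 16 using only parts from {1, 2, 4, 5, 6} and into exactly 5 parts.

They are:
1, 1, 2, 6, 6
1, 2, 2, 5, 6
1, 1, 4, 4, 6
2, 2, 2, 4, 6
1, 1, 4, 5, 5
2, 2, 2, 5, 5
1, 2, 4, 4, 5
2, 2, 4, 4, 4

8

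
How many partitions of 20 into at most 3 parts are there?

There are too many to list fully; the first 12 (by largest part) are:
20
1 + 19
2 + 18
1 + 1 + 18
3 + 17
1 + 2 + 17
4 + 16
1 + 3 + 16
2 + 2 + 16
5 + 15
1 + 4 + 15
2 + 3 + 15
…and 32 more, for 44 total.

44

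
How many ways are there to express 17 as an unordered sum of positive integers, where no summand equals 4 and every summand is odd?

There are too many to list fully; the first 12 (by largest part) are:
17
15, 1, 1
13, 3, 1
13, 1, 1, 1, 1
11, 5, 1
11, 3, 3
11, 3, 1, 1, 1
11, 1, 1, 1, 1, 1, 1
9, 7, 1
9, 5, 3
9, 5, 1, 1, 1
9, 3, 3, 1, 1
…and 26 more, for 38 total.

38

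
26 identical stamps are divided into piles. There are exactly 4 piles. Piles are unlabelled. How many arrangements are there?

136

Direct enumeration gives 136 partitions.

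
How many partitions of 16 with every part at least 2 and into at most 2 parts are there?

8

The partitions of 16 that satisfy the conditions:
16
14, 2
13, 3
12, 4
11, 5
10, 6
9, 7
8, 8
Counting gives 8.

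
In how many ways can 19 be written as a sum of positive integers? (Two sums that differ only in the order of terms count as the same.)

Systematic enumeration (by largest part, then next-largest, …) yields 490.

490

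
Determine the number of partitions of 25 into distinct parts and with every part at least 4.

27

There are too many to list fully; the first 12 (by largest part) are:
25
21+4
20+5
19+6
18+7
17+8
16+9
16+5+4
15+10
15+6+4
14+11
14+7+4
…and 15 more, for 27 total.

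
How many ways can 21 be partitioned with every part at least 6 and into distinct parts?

7

The partitions of 21 that satisfy the conditions:
21
15+6
14+7
13+8
12+9
11+10
8+7+6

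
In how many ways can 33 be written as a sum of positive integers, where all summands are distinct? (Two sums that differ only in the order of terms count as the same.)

Counting exhaustively, 448 partitions satisfy the conditions.

448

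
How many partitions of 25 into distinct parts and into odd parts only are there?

12

Listing the qualifying partitions of 25:
25
21, 3, 1
19, 5, 1
17, 7, 1
17, 5, 3
15, 9, 1
15, 7, 3
13, 11, 1
13, 9, 3
13, 7, 5
11, 9, 5
9, 7, 5, 3, 1
That's 12 in total.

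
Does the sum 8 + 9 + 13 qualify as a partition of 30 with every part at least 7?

Yes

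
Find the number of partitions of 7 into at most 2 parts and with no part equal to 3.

3

The partitions of 7 that satisfy the conditions:
7
6, 1
5, 2
That's 3 in total.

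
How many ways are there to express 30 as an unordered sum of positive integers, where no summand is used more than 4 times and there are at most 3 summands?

91

Counting exhaustively, 91 partitions satisfy the conditions.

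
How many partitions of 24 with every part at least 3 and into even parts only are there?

21

The partitions of 24 that satisfy the conditions:
24
20 + 4
18 + 6
16 + 8
16 + 4 + 4
14 + 10
14 + 6 + 4
12 + 12
12 + 8 + 4
12 + 6 + 6
12 + 4 + 4 + 4
10 + 10 + 4
10 + 8 + 6
10 + 6 + 4 + 4
8 + 8 + 8
8 + 8 + 4 + 4
8 + 6 + 6 + 4
8 + 4 + 4 + 4 + 4
6 + 6 + 6 + 6
6 + 6 + 4 + 4 + 4
4 + 4 + 4 + 4 + 4 + 4
That's 21 in total.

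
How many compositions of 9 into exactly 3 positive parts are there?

28

By stars and bars with positive parts, the count is C(8,2) = 28.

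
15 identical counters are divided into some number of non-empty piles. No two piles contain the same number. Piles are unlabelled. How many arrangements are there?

A partial list (first 12 by largest part):
15
14,1
13,2
12,3
12,2,1
11,4
11,3,1
10,5
10,4,1
10,3,2
9,6
9,5,1
…and 15 more, for 27 total.

27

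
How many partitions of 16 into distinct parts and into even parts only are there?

Enumerating:
16
14, 2
12, 4
10, 6
10, 4, 2
8, 6, 2

6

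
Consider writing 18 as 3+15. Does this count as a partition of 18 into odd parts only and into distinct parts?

The parts sum to 18, and the condition 'every summand is odd' holds; the condition 'all summands are distinct' holds.

Yes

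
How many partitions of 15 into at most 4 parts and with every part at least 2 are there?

A partial list (first 12 by largest part):
15
13 + 2
12 + 3
11 + 4
11 + 2 + 2
10 + 5
10 + 3 + 2
9 + 6
9 + 4 + 2
9 + 3 + 3
9 + 2 + 2 + 2
8 + 7
…and 18 more, for 30 total.

30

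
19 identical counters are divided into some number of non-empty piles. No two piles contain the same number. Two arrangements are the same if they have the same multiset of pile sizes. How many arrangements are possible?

54

A partial list (first 12 by largest part):
19
18,1
17,2
16,3
16,2,1
15,4
15,3,1
14,5
14,4,1
14,3,2
13,6
13,5,1
…and 42 more, for 54 total.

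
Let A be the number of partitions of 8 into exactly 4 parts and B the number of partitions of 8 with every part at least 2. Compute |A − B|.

Partitions of 8 into exactly 4 parts: 5.
Partitions of 8 with every part at least 2: 7.
|5 − 7| = 2.

2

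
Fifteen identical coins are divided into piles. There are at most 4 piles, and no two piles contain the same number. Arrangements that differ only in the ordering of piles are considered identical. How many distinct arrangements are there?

There are too many to list fully; the first 12 (by largest part) are:
15
14,1
13,2
12,3
12,2,1
11,4
11,3,1
10,5
10,4,1
10,3,2
9,6
9,5,1
…and 14 more, for 26 total.

26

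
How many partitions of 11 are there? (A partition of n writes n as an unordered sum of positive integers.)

A partial list (first 12 by largest part):
11
10,1
9,2
9,1,1
8,3
8,2,1
8,1,1,1
7,4
7,3,1
7,2,2
7,2,1,1
7,1,1,1,1
…and 44 more, for 56 total.

56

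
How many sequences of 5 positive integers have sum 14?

715

Place 4 bars in the 13 internal gaps of a row of 14 dots: C(13,4) = 715.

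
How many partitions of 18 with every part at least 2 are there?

88

A full systematic count gives 88.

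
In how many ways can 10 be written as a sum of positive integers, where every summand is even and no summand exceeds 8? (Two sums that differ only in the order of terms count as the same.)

They are:
8,2
6,4
6,2,2
4,4,2
4,2,2,2
2,2,2,2,2

6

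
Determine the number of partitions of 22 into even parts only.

56

A partial list (first 12 by largest part):
22
2+20
4+18
2+2+18
6+16
2+4+16
2+2+2+16
8+14
2+6+14
4+4+14
2+2+4+14
2+2+2+2+14
…and 44 more, for 56 total.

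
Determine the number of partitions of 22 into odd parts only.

Counting exhaustively, 89 partitions satisfy the conditions.

89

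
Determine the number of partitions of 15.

176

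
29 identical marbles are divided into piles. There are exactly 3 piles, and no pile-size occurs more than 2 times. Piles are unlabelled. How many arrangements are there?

There are too many to list fully; the first 12 (by largest part) are:
27+1+1
26+2+1
25+3+1
25+2+2
24+4+1
24+3+2
23+5+1
23+4+2
23+3+3
22+6+1
22+5+2
22+4+3
…and 58 more, for 70 total.

70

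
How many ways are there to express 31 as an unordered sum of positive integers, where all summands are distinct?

There are 340 such partitions.

340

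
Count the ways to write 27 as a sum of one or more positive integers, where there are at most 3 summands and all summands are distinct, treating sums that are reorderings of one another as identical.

62

A partial list (first 12 by largest part):
27
1,26
2,25
3,24
1,2,24
4,23
1,3,23
5,22
1,4,22
2,3,22
6,21
1,5,21
…and 50 more, for 62 total.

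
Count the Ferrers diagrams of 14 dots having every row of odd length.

22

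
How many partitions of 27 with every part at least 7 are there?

Listing the qualifying partitions of 27:
27
20,7
19,8
18,9
17,10
16,11
15,12
14,13
13,7,7
12,8,7
11,9,7
11,8,8
10,10,7
10,9,8
9,9,9

15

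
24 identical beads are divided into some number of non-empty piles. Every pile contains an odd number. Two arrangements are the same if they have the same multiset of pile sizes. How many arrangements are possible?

122

Direct enumeration gives 122 partitions.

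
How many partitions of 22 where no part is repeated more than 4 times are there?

A full systematic count gives 628.

628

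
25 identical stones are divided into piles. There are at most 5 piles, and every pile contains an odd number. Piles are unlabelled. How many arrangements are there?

47

There are too many to list fully; the first 12 (by largest part) are:
25
1, 1, 23
1, 3, 21
1, 1, 1, 1, 21
1, 5, 19
3, 3, 19
1, 1, 1, 3, 19
1, 7, 17
3, 5, 17
1, 1, 1, 5, 17
1, 1, 3, 3, 17
1, 9, 15
…and 35 more, for 47 total.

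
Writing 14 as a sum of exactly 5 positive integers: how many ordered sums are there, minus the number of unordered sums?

Compositions: C(13,4) = 715.
Unordered (partitions into 5 parts): 23.
Difference: 715 − 23 = 692.

692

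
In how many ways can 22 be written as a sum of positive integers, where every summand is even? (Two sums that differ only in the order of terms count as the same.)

56

A partial list (first 12 by largest part):
22
20, 2
18, 4
18, 2, 2
16, 6
16, 4, 2
16, 2, 2, 2
14, 8
14, 6, 2
14, 4, 4
14, 4, 2, 2
14, 2, 2, 2, 2
…and 44 more, for 56 total.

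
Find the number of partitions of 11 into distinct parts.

They are:
11
10 + 1
9 + 2
8 + 3
8 + 2 + 1
7 + 4
7 + 3 + 1
6 + 5
6 + 4 + 1
6 + 3 + 2
5 + 4 + 2
5 + 3 + 2 + 1

12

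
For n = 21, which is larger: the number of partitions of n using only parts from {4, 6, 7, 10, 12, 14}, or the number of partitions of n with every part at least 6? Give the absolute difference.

Partitions of 21 using only parts from {4, 6, 7, 10, 12, 14}: 4.
Partitions of 21 with every part at least 6: 9.
|4 − 9| = 5.

5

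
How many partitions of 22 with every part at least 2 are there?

210

A full systematic count gives 210.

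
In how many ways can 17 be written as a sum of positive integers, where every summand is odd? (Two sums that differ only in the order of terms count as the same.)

38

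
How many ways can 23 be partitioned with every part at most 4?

Direct enumeration gives 150 partitions.

150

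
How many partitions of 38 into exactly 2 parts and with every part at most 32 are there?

Listing the qualifying partitions of 38:
6 + 32
7 + 31
8 + 30
9 + 29
10 + 28
11 + 27
12 + 26
13 + 25
14 + 24
15 + 23
16 + 22
17 + 21
18 + 20
19 + 19
Counting gives 14.

14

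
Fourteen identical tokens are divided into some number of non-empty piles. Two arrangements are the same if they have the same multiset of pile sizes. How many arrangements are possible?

Direct enumeration gives 135 partitions.

135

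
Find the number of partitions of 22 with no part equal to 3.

Direct enumeration gives 512 partitions.

512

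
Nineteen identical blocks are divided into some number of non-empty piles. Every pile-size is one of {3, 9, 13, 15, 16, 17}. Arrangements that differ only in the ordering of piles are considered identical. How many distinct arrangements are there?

2

They are:
16, 3
13, 3, 3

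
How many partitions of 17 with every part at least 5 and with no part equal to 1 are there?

7

Enumerating:
17
12 + 5
11 + 6
10 + 7
9 + 8
7 + 5 + 5
6 + 6 + 5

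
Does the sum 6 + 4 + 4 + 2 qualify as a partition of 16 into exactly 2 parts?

The parts sum to 16, and the condition 'there are exactly 2 summands' is violated.

No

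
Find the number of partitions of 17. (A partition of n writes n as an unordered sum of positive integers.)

297

A full systematic count gives 297.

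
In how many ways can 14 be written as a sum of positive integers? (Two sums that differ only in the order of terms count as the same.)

135

Counting exhaustively, 135 partitions satisfy the conditions.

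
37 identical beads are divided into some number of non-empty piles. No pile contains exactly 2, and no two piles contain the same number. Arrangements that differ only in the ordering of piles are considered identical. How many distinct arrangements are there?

429

There are 429 such partitions.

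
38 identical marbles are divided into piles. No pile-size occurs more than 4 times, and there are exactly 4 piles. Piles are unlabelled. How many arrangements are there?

411

A full systematic count gives 411.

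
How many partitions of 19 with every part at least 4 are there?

The partitions of 19 that satisfy the conditions:
19
15,4
14,5
13,6
12,7
11,8
11,4,4
10,9
10,5,4
9,6,4
9,5,5
8,7,4
8,6,5
7,7,5
7,6,6
7,4,4,4
6,5,4,4
5,5,5,4
Counting gives 18.

18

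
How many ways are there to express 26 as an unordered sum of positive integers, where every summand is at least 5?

A partial list (first 12 by largest part):
26
21+5
20+6
19+7
18+8
17+9
16+10
16+5+5
15+11
15+6+5
14+12
14+7+5
…and 24 more, for 36 total.

36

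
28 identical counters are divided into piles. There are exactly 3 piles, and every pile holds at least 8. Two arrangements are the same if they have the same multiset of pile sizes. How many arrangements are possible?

The partitions of 28 that satisfy the conditions:
12+8+8
11+9+8
10+10+8
10+9+9
That's 4 in total.

4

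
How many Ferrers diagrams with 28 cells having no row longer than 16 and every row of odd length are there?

191

Systematic enumeration (by largest part, then next-largest, …) yields 191.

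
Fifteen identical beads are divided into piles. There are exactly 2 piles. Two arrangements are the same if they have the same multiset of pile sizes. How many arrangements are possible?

The partitions of 15 that satisfy the conditions:
14+1
13+2
12+3
11+4
10+5
9+6
8+7
That's 7 in total.

7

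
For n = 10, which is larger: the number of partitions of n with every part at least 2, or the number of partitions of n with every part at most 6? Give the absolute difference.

23

Partitions of 10 with every part at least 2: 12.
Partitions of 10 with every part at most 6: 35.
|12 − 35| = 23.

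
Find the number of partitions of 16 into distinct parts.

32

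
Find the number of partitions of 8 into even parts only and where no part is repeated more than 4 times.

They are:
8
2, 6
4, 4
2, 2, 4
2, 2, 2, 2
That's 5 in total.

5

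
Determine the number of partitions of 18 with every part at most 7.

248

Direct enumeration gives 248 partitions.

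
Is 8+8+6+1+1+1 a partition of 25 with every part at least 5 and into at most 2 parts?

No

The parts sum to 25, and the condition 'every summand is at least 5' is violated.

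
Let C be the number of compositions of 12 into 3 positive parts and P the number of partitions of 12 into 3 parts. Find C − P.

43

Ordered (compositions into 3 parts): C(11,2) = 55.
Unordered (partitions into 3 parts): 12.
Difference: 55 − 12 = 43.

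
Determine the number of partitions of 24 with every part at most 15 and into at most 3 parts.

36

There are too many to list fully; the first 12 (by largest part) are:
15,9
15,8,1
15,7,2
15,6,3
15,5,4
14,10
14,9,1
14,8,2
14,7,3
14,6,4
14,5,5
13,11
…and 24 more, for 36 total.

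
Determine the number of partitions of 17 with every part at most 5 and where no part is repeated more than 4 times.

A partial list (first 12 by largest part):
5+5+5+2
5+5+5+1+1
5+5+4+3
5+5+4+2+1
5+5+4+1+1+1
5+5+3+3+1
5+5+3+2+2
5+5+3+2+1+1
5+5+3+1+1+1+1
5+5+2+2+2+1
5+5+2+2+1+1+1
5+4+4+4
…and 47 more, for 59 total.

59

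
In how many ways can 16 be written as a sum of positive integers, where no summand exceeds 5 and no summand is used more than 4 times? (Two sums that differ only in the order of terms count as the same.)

54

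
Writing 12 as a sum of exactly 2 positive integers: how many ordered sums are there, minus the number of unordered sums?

Ordered (compositions into 2 parts): C(11,1) = 11.
Unordered (partitions into 2 parts): 6.
Difference: 11 − 6 = 5.

5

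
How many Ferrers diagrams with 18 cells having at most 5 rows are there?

Counting exhaustively, 141 partitions satisfy the conditions.

141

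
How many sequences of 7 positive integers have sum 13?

Place 6 bars in the 12 internal gaps of a row of 13 dots: C(12,6) = 924.

924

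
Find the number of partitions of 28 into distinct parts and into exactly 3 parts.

52

There are too many to list fully; the first 12 (by largest part) are:
25,2,1
24,3,1
23,4,1
23,3,2
22,5,1
22,4,2
21,6,1
21,5,2
21,4,3
20,7,1
20,6,2
20,5,3
…and 40 more, for 52 total.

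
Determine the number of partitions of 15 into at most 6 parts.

A full systematic count gives 110.

110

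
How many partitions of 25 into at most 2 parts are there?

13

Enumerating:
25
24+1
23+2
22+3
21+4
20+5
19+6
18+7
17+8
16+9
15+10
14+11
13+12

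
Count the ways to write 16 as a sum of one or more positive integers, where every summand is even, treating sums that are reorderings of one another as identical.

22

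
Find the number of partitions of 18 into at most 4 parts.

84

There are 84 such partitions.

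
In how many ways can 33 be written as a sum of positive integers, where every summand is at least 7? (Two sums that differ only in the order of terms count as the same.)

There are too many to list fully; the first 12 (by largest part) are:
33
26+7
25+8
24+9
23+10
22+11
21+12
20+13
19+14
19+7+7
18+15
18+8+7
…and 24 more, for 36 total.

36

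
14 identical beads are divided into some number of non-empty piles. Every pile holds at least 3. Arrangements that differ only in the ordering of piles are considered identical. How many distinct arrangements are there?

13

Listing the qualifying partitions of 14:
14
11+3
10+4
9+5
8+6
8+3+3
7+7
7+4+3
6+5+3
6+4+4
5+5+4
5+3+3+3
4+4+3+3
Counting gives 13.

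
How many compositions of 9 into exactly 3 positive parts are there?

28

Place 2 bars in the 8 internal gaps of a row of 9 dots: C(8,2) = 28.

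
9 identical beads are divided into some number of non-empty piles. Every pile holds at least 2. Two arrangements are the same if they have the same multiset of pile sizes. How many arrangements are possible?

8

Enumerating:
9
2 + 7
3 + 6
4 + 5
2 + 2 + 5
2 + 3 + 4
3 + 3 + 3
2 + 2 + 2 + 3
Counting gives 8.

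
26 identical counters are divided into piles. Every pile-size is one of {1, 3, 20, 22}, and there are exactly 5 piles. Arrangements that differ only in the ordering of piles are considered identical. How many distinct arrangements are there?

The partitions of 26 that satisfy the conditions:
22+1+1+1+1
20+3+1+1+1

2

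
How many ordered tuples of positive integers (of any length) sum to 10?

512

Each of the 9 gaps between 10 units is either a break or not: 2^9 = 512.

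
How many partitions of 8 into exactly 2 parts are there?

4

Enumerating:
7 + 1
6 + 2
5 + 3
4 + 4
That's 4 in total.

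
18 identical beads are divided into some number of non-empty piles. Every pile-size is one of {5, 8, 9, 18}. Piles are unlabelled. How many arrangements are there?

3

Listing the qualifying partitions of 18:
18
9,9
8,5,5
That's 3 in total.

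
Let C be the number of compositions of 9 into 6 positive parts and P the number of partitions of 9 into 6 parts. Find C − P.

Ordered (compositions into 6 parts): C(8,5) = 56.
Unordered (partitions into 6 parts): 3.
Difference: 56 − 3 = 53.

53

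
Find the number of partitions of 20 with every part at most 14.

Counting exhaustively, 608 partitions satisfy the conditions.

608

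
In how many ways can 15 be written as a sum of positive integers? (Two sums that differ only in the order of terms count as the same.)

176

Counting exhaustively, 176 partitions satisfy the conditions.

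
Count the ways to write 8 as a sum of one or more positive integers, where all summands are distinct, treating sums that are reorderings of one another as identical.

Enumerating:
8
1,7
2,6
3,5
1,2,5
1,3,4
Counting gives 6.

6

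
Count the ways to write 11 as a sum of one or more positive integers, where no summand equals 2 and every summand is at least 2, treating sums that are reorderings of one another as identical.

They are:
11
3 + 8
4 + 7
5 + 6
3 + 3 + 5
3 + 4 + 4
That's 6 in total.

6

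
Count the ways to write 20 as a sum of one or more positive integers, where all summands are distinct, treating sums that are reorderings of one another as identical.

64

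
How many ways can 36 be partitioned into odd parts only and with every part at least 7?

They are:
29, 7
27, 9
25, 11
23, 13
21, 15
19, 17
15, 7, 7, 7
13, 9, 7, 7
11, 11, 7, 7
11, 9, 9, 7
9, 9, 9, 9

11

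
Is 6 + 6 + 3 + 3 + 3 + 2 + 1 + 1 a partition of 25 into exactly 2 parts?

The parts sum to 25, and the condition 'there are exactly 2 summands' is violated.

No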